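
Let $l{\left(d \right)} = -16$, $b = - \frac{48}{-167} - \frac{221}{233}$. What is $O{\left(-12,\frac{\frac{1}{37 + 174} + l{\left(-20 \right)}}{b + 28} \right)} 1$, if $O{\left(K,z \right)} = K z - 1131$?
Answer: $- \frac{16819121379}{14963909} \approx -1124.0$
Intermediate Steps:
$b = - \frac{25723}{38911}$ ($b = \left(-48\right) \left(- \frac{1}{167}\right) - \frac{221}{233} = \frac{48}{167} - \frac{221}{233} = - \frac{25723}{38911} \approx -0.66107$)
$O{\left(K,z \right)} = -1131 + K z$
$O{\left(-12,\frac{\frac{1}{37 + 174} + l{\left(-20 \right)}}{b + 28} \right)} 1 = \left(-1131 - 12 \frac{\frac{1}{37 + 174} - 16}{- \frac{25723}{38911} + 28}\right) 1 = \left(-1131 - 12 \frac{\frac{1}{211} - 16}{\frac{1063785}{38911}}\right) 1 = \left(-1131 - 12 \left(\frac{1}{211} - 16\right) \frac{38911}{1063785}\right) 1 = \left(-1131 - 12 \left(\left(- \frac{3375}{211}\right) \frac{38911}{1063785}\right)\right) 1 = \left(-1131 - - \frac{105059700}{14963909}\right) 1 = \left(-1131 + \frac{105059700}{14963909}\right) 1 = \left(- \frac{16819121379}{14963909}\right) 1 = - \frac{16819121379}{14963909}$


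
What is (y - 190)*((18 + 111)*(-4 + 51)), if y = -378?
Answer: -3443784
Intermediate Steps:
(y - 190)*((18 + 111)*(-4 + 51)) = (-378 - 190)*((18 + 111)*(-4 + 51)) = -73272*47 = -568*6063 = -3443784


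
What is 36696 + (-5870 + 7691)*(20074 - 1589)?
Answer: 33697881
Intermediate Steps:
36696 + (-5870 + 7691)*(20074 - 1589) = 36696 + 1821*18485 = 36696 + 33661185 = 33697881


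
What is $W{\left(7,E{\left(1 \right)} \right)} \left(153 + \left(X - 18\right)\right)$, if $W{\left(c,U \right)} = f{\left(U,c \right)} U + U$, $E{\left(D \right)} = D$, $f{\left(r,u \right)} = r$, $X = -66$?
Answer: $138$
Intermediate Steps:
$W{\left(c,U \right)} = U + U^{2}$ ($W{\left(c,U \right)} = U U + U = U^{2} + U = U + U^{2}$)
$W{\left(7,E{\left(1 \right)} \right)} \left(153 + \left(X - 18\right)\right) = 1 \left(1 + 1\right) \left(153 - 84\right) = 1 \cdot 2 \left(153 - 84\right) = 2 \left(153 - 84\right) = 2 \cdot 69 = 138$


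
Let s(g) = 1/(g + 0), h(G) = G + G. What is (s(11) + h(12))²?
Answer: 70225/121 ≈ 580.37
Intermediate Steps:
h(G) = 2*G
s(g) = 1/g
(s(11) + h(12))² = (1/11 + 2*12)² = (1/11 + 24)² = (265/11)² = 70225/121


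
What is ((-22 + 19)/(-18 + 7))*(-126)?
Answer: -378/11 ≈ -34.364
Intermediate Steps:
((-22 + 19)/(-18 + 7))*(-126) = -3/(-11)*(-126) = -3*(-1/11)*(-126) = (3/11)*(-126) = -378/11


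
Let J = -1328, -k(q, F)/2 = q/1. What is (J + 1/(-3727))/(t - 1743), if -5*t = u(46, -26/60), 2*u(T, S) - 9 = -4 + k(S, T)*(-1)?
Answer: 371209275/487327612 ≈ 0.76172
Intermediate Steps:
k(q, F) = -2*q (k(q, F) = -2*q/1 = -2*q)
u(T, S) = 5/2 + S (u(T, S) = 9/2 + (-4 - 2*S*(-1))/2 = 9/2 + (-4 + 2*S)/2 = 9/2 + (-2 + S) = 5/2 + S)
t = -31/75 (t = -(5/2 - 26/60)/5 = -(5/2 - 26*1/60)/5 = -(5/2 - 13/30)/5 = -⅕*31/15 = -31/75 ≈ -0.41333)
(J + 1/(-3727))/(t - 1743) = (-1328 + 1/(-3727))/(-31/75 - 1743) = (-1328 - 1/3727)/(-130756/75) = -4949457/3727*(-75/130756) = 371209275/487327612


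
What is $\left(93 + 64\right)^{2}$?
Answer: $24649$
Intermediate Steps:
$\left(93 + 64\right)^{2} = 157^{2} = 24649$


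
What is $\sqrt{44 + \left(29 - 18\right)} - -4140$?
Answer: $4140 + \sqrt{55} \approx 4147.4$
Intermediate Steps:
$\sqrt{44 + \left(29 - 18\right)} - -4140 = \sqrt{44 + \left(29 - 18\right)} + 4140 = \sqrt{44 + 11} + 4140 = \sqrt{55} + 4140 = 4140 + \sqrt{55}$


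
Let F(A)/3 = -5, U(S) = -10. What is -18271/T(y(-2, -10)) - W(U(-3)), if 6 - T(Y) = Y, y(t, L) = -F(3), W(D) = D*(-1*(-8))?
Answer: 18991/9 ≈ 2110.1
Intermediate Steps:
W(D) = 8*D (W(D) = D*8 = 8*D)
F(A) = -15 (F(A) = 3*(-5) = -15)
y(t, L) = 15 (y(t, L) = -1*(-15) = 15)
T(Y) = 6 - Y
-18271/T(y(-2, -10)) - W(U(-3)) = -18271/(6 - 1*15) - 8*(-10) = -18271/(6 - 15) - 1*(-80) = -18271/(-9) + 80 = -18271*(-1/9) + 80 = 18271/9 + 80 = 18991/9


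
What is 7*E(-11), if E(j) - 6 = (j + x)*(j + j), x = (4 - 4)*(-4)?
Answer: 1736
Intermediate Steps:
x = 0 (x = 0*(-4) = 0)
E(j) = 6 + 2*j² (E(j) = 6 + (j + 0)*(j + j) = 6 + j*(2*j) = 6 + 2*j²)
7*E(-11) = 7*(6 + 2*(-11)²) = 7*(6 + 2*121) = 7*(6 + 242) = 7*248 = 1736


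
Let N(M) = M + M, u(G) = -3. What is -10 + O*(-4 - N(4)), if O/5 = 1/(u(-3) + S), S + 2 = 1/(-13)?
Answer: 20/11 ≈ 1.8182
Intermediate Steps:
N(M) = 2*M
S = -27/13 (S = -2 + 1/(-13) = -2 - 1/13 = -27/13 ≈ -2.0769)
O = -65/66 (O = 5/(-3 - 27/13) = 5/(-66/13) = 5*(-13/66) = -65/66 ≈ -0.98485)
-10 + O*(-4 - N(4)) = -10 - 65*(-4 - 2*4)/66 = -10 - 65*(-4 - 1*8)/66 = -10 - 65*(-4 - 8)/66 = -10 - 65/66*(-12) = -10 + 130/11 = 20/11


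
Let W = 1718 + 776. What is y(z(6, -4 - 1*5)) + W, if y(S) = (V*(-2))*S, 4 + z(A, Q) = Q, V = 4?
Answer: 2598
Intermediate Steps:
z(A, Q) = -4 + Q
y(S) = -8*S (y(S) = (4*(-2))*S = -8*S)
W = 2494
y(z(6, -4 - 1*5)) + W = -8*(-4 + (-4 - 1*5)) + 2494 = -8*(-4 + (-4 - 5)) + 2494 = -8*(-4 - 9) + 2494 = -8*(-13) + 2494 = 104 + 2494 = 2598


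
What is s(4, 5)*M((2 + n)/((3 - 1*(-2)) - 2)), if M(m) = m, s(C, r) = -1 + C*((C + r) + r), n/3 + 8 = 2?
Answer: -880/3 ≈ -293.33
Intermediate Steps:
n = -18 (n = -24 + 3*2 = -24 + 6 = -18)
s(C, r) = -1 + C*(C + 2*r)
s(4, 5)*M((2 + n)/((3 - 1*(-2)) - 2)) = (-1 + 4**2 + 2*4*5)*((2 - 18)/((3 - 1*(-2)) - 2)) = (-1 + 16 + 40)*(-16/((3 + 2) - 2)) = 55*(-16/(5 - 2)) = 55*(-16/3) = -880/3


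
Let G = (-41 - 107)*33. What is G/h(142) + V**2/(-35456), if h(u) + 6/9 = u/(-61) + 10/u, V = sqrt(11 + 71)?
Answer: 1124978533423/673539904 ≈ 1670.2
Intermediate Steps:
V = sqrt(82) ≈ 9.0554
h(u) = -2/3 + 10/u - u/61 (h(u) = -2/3 + (u/(-61) + 10/u) = -2/3 + (u*(-1/61) + 10/u) = -2/3 + (-u/61 + 10/u) = -2/3 + (10/u - u/61) = -2/3 + 10/u - u/61)
G = -4884 (G = -148*33 = -4884)
G/h(142) + V**2/(-35456) = -4884/(-2/3 + 10/142 - 1/61*142) + (sqrt(82))**2/(-35456) = -4884/(-2/3 + 10*(1/142) - 142/61) + 82*(-1/35456) = -4884/(-2/3 + 5/71 - 142/61) - 41/17728 = -4884/(-37993/12993) - 41/17728 = -4884*(-12993/37993) - 41/17728 = 63457812/37993 - 41/17728 = 1124978533423/673539904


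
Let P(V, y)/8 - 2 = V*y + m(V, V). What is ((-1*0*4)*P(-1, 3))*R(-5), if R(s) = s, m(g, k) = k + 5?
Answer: 0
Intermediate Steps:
m(g, k) = 5 + k
P(V, y) = 56 + 8*V + 8*V*y (P(V, y) = 16 + 8*(V*y + (5 + V)) = 16 + 8*(5 + V + V*y) = 16 + (40 + 8*V + 8*V*y) = 56 + 8*V + 8*V*y)
((-1*0*4)*P(-1, 3))*R(-5) = ((-1*0*4)*(56 + 8*(-1) + 8*(-1)*3))*(-5) = ((0*4)*(56 - 8 - 24))*(-5) = (0*24)*(-5) = 0*(-5) = 0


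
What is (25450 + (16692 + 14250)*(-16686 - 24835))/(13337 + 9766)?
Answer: -1284717332/23103 ≈ -55608.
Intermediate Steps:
(25450 + (16692 + 14250)*(-16686 - 24835))/(13337 + 9766) = (25450 + 30942*(-41521))/23103 = (25450 - 1284742782)*(1/23103) = -1284717332*1/23103 = -1284717332/23103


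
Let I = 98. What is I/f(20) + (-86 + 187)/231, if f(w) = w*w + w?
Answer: 1549/2310 ≈ 0.67056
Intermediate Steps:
f(w) = w + w² (f(w) = w² + w = w + w²)
I/f(20) + (-86 + 187)/231 = 98/((20*(1 + 20))) + (-86 + 187)/231 = 98/((20*21)) + 101*(1/231) = 98/420 + 101/231 = 98*(1/420) + 101/231 = 7/30 + 101/231 = 1549/2310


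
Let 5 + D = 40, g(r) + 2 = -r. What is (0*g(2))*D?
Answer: 0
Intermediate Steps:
g(r) = -2 - r
D = 35 (D = -5 + 40 = 35)
(0*g(2))*D = (0*(-2 - 1*2))*35 = (0*(-2 - 2))*35 = (0*(-4))*35 = 0*35 = 0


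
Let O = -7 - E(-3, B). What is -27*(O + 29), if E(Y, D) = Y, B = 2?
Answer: -675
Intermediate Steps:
O = -4 (O = -7 - 1*(-3) = -7 + 3 = -4)
-27*(O + 29) = -27*(-4 + 29) = -27*25 = -675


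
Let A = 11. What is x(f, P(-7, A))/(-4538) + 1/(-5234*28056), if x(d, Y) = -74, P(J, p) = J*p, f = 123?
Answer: 5433266579/333191540976 ≈ 0.016307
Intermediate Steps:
x(f, P(-7, A))/(-4538) + 1/(-5234*28056) = -74/(-4538) + 1/(-5234*28056) = -74*(-1/4538) - 1/5234*1/28056 = 37/2269 - 1/146845104 = 5433266579/333191540976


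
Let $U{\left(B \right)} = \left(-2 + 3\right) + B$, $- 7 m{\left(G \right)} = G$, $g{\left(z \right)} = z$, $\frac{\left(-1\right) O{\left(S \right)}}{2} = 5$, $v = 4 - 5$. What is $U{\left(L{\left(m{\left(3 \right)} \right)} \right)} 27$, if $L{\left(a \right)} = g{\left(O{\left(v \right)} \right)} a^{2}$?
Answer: $- \frac{1107}{49} \approx -22.592$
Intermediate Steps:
$v = -1$
$O{\left(S \right)} = -10$ ($O{\left(S \right)} = \left(-2\right) 5 = -10$)
$m{\left(G \right)} = - \frac{G}{7}$
$L{\left(a \right)} = - 10 a^{2}$
$U{\left(B \right)} = 1 + B$
$U{\left(L{\left(m{\left(3 \right)} \right)} \right)} 27 = \left(1 - 10 \left(\left(- \frac{1}{7}\right) 3\right)^{2}\right) 27 = \left(1 - 10 \left(- \frac{3}{7}\right)^{2}\right) 27 = \left(1 - \frac{90}{49}\right) 27 = \left(- \frac{41}{49}\right) 27 = - \frac{1107}{49}$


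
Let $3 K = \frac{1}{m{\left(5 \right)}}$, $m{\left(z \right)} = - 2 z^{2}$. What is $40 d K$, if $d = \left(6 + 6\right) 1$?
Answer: $- \frac{16}{5} \approx -3.2$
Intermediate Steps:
$K = - \frac{1}{150}$ ($K = \frac{1}{3 \left(- 2 \cdot 5^{2}\right)} = \frac{1}{3 \left(\left(-2\right) 25\right)} = \frac{1}{3 \left(-50\right)} = \frac{1}{3} \left(- \frac{1}{50}\right) = - \frac{1}{150} \approx -0.0066667$)
$d = 12$ ($d = 12 \cdot 1 = 12$)
$40 d K = 40 \cdot 12 \left(- \frac{1}{150}\right) = 480 \left(- \frac{1}{150}\right) = - \frac{16}{5}$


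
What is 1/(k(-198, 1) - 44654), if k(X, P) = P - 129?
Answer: -1/44782 ≈ -2.2330e-5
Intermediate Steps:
k(X, P) = -129 + P
1/(k(-198, 1) - 44654) = 1/((-129 + 1) - 44654) = 1/(-128 - 44654) = 1/(-44782) = -1/44782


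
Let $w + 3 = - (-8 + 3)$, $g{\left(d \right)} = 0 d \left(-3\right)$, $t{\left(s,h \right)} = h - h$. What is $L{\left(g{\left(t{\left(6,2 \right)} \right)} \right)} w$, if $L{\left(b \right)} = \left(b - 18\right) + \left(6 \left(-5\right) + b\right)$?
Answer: $-96$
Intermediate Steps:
$t{\left(s,h \right)} = 0$
$g{\left(d \right)} = 0$ ($g{\left(d \right)} = 0 \left(-3\right) = 0$)
$L{\left(b \right)} = -48 + 2 b$ ($L{\left(b \right)} = \left(-18 + b\right) + \left(-30 + b\right) = -48 + 2 b$)
$w = 2$ ($w = -3 - \left(-8 + 3\right) = -3 - -5 = -3 + 5 = 2$)
$L{\left(g{\left(t{\left(6,2 \right)} \right)} \right)} w = \left(-48 + 2 \cdot 0\right) 2 = \left(-48 + 0\right) 2 = \left(-48\right) 2 = -96$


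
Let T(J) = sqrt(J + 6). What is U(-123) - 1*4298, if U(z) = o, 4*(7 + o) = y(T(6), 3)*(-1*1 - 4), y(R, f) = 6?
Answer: -8625/2 ≈ -4312.5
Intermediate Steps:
T(J) = sqrt(6 + J)
o = -29/2 (o = -7 + (6*(-1*1 - 4))/4 = -7 + (6*(-1 - 4))/4 = -7 + (6*(-5))/4 = -7 + (1/4)*(-30) = -7 - 15/2 = -29/2 ≈ -14.500)
U(z) = -29/2
U(-123) - 1*4298 = -29/2 - 1*4298 = -29/2 - 4298 = -8625/2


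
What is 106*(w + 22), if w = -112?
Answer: -9540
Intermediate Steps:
106*(w + 22) = 106*(-112 + 22) = 106*(-90) = -9540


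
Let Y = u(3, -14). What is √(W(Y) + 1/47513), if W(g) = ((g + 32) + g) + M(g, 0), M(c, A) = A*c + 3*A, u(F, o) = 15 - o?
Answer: √203173712723/47513 ≈ 9.4868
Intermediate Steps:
Y = 29 (Y = 15 - 1*(-14) = 15 + 14 = 29)
M(c, A) = 3*A + A*c
W(g) = 32 + 2*g (W(g) = ((g + 32) + g) + 0*(3 + g) = ((32 + g) + g) + 0 = (32 + 2*g) + 0 = 32 + 2*g)
√(W(Y) + 1/47513) = √((32 + 2*29) + 1/47513) = √((32 + 58) + 1/47513) = √(90 + 1/47513) = √(4276171/47513) = √203173712723/47513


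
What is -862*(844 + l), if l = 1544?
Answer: -2058456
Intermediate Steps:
-862*(844 + l) = -862*(844 + 1544) = -862*2388 = -2058456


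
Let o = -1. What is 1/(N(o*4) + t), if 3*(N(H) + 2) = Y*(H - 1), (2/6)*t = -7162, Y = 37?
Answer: -3/64649 ≈ -4.6404e-5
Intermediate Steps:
t = -21486 (t = 3*(-7162) = -21486)
N(H) = -43/3 + 37*H/3 (N(H) = -2 + (37*(H - 1))/3 = -2 + (37*(-1 + H))/3 = -2 + (-37 + 37*H)/3 = -2 + (-37/3 + 37*H/3) = -43/3 + 37*H/3)
1/(N(o*4) + t) = 1/((-43/3 + 37*(-1*4)/3) - 21486) = 1/((-43/3 + (37/3)*(-4)) - 21486) = 1/((-43/3 - 148/3) - 21486) = 1/(-191/3 - 21486) = 1/(-64649/3) = -3/64649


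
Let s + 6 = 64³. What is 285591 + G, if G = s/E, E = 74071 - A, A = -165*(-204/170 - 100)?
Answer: 16385474581/57373 ≈ 2.8560e+5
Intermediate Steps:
s = 262138 (s = -6 + 64³ = -6 + 262144 = 262138)
A = 16698 (A = -165*(-204*1/170 - 100) = -165*(-6/5 - 100) = -165*(-506/5) = 16698)
E = 57373 (E = 74071 - 1*16698 = 74071 - 16698 = 57373)
G = 262138/57373 ≈ 4.5690
285591 + G = 285591 + 262138/57373 = 16385474581/57373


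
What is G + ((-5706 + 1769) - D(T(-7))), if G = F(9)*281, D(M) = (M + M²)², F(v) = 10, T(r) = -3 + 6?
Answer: -1271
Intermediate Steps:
T(r) = 3
G = 2810 (G = 10*281 = 2810)
G + ((-5706 + 1769) - D(T(-7))) = 2810 + ((-5706 + 1769) - 3²*(1 + 3)²) = 2810 + (-3937 - 9*4²) = 2810 + (-3937 - 9*16) = 2810 + (-3937 - 1*144) = 2810 + (-3937 - 144) = 2810 - 4081 = -1271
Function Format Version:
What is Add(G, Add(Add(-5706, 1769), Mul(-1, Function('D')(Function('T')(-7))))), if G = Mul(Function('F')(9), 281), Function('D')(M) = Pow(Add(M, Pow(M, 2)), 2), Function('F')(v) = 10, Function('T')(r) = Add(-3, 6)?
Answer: -1271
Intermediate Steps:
Function('T')(r) = 3
G = 2810 (G = Mul(10, 281) = 2810)
Add(G, Add(Add(-5706, 1769), Mul(-1, Function('D')(Function('T')(-7))))) = Add(2810, Add(Add(-5706, 1769), Mul(-1, Mul(Pow(3, 2), Pow(Add(1, 3), 2))))) = Add(2810, Add(-3937, Mul(-1, Mul(9, Pow(4, 2))))) = Add(2810, Add(-3937, Mul(-1, Mul(9, 16)))) = Add(2810, Add(-3937, Mul(-1, 144))) = Add(2810, Add(-3937, -144)) = Add(2810, -4081) = -1271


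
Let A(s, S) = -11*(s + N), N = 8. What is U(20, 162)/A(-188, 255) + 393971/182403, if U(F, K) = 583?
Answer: 8953571/3648060 ≈ 2.4543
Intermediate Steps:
A(s, S) = -88 - 11*s (A(s, S) = -11*(s + 8) = -11*(8 + s) = -88 - 11*s)
U(20, 162)/A(-188, 255) + 393971/182403 = 583/(-88 - 11*(-188)) + 393971/182403 = 583/(-88 + 2068) + 393971*(1/182403) = 583/1980 + 393971/182403 = 583*(1/1980) + 393971/182403 = 53/180 + 393971/182403 = 8953571/3648060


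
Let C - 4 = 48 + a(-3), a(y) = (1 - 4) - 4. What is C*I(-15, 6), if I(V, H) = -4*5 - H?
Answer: -1170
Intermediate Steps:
a(y) = -7 (a(y) = -3 - 4 = -7)
I(V, H) = -20 - H
C = 45 (C = 4 + (48 - 7) = 4 + 41 = 45)
C*I(-15, 6) = 45*(-20 - 1*6) = 45*(-20 - 6) = 45*(-26) = -1170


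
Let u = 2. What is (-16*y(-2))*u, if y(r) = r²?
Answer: -128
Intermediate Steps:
(-16*y(-2))*u = -16*(-2)²*2 = -16*4*2 = -64*2 = -128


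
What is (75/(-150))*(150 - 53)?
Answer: -97/2 ≈ -48.500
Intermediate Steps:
(75/(-150))*(150 - 53) = (75*(-1/150))*97 = -½*97 = -97/2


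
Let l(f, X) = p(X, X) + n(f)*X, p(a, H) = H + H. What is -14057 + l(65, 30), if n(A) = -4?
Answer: -14117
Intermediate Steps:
p(a, H) = 2*H
l(f, X) = -2*X (l(f, X) = 2*X - 4*X = -2*X)
-14057 + l(65, 30) = -14057 - 2*30 = -14057 - 60 = -14117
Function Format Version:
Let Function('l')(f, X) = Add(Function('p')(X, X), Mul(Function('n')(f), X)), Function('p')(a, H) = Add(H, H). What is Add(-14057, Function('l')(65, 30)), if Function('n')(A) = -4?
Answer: -14117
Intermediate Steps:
Function('p')(a, H) = Mul(2, H)
Function('l')(f, X) = Mul(-2, X) (Function('l')(f, X) = Add(Mul(2, X), Mul(-4, X)) = Mul(-2, X))
Add(-14057, Function('l')(65, 30)) = Add(-14057, Mul(-2, 30)) = Add(-14057, -60) = -14117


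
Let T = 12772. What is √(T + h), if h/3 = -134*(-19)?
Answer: √20410 ≈ 142.86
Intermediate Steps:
h = 7638 (h = 3*(-134*(-19)) = 3*2546 = 7638)
√(T + h) = √(12772 + 7638) = √20410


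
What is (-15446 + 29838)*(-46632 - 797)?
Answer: -682598168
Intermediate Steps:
(-15446 + 29838)*(-46632 - 797) = 14392*(-47429) = -682598168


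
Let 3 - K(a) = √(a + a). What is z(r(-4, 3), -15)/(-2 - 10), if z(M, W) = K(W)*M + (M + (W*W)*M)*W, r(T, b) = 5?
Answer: 5645/4 + 5*I*√30/12 ≈ 1411.3 + 2.2822*I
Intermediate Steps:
K(a) = 3 - √2*√a (K(a) = 3 - √(a + a) = 3 - √(2*a) = 3 - √2*√a)
z(M, W) = M*(3 - √2*√W) + W*(M + M*W²) (z(M, W) = (3 - √2*√W)*M + (M + (W*W)*M)*W = M*(3 - √2*√W) + (M + W²*M)*W = M*(3 - √2*√W) + (M + M*W²)*W = M*(3 - √2*√W) + W*(M + M*W²))
z(r(-4, 3), -15)/(-2 - 10) = (5*(3 - 15 + (-15)³ - √2*√(-15)))/(-2 - 10) = (5*(3 - 15 - 3375 - √2*I*√15))/(-12) = (5*(3 - 15 - 3375 - I*√30))*(-1/12) = (5*(-3387 - I*√30))*(-1/12) = (-16935 - 5*I*√30)*(-1/12) = 5645/4 + 5*I*√30/12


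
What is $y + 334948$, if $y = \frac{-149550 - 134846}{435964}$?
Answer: $\frac{36506246369}{108991} \approx 3.3495 \cdot 10^{5}$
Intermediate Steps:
$y = - \frac{71099}{108991}$ ($y = \left(-149550 - 134846\right) \frac{1}{435964} = \left(-284396\right) \frac{1}{435964} = - \frac{71099}{108991} \approx -0.65234$)
$y + 334948 = - \frac{71099}{108991} + 334948 = \frac{36506246369}{108991}$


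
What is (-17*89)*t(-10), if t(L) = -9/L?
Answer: -13617/10 ≈ -1361.7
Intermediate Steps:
(-17*89)*t(-10) = (-17*89)*(-9/(-10)) = -(-13617)*(-1)/10 = -1513*9/10 = -13617/10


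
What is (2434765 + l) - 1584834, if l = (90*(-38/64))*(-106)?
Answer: 6844763/8 ≈ 8.5560e+5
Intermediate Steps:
l = 45315/8 (l = (90*(-38*1/64))*(-106) = (90*(-19/32))*(-106) = -855/16*(-106) = 45315/8 ≈ 5664.4)
(2434765 + l) - 1584834 = (2434765 + 45315/8) - 1584834 = 19523435/8 - 1584834 = 6844763/8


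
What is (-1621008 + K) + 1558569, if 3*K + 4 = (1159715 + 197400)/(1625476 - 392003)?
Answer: -77018012906/1233473 ≈ -62440.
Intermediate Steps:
K = -1192259/1233473 (K = -4/3 + ((1159715 + 197400)/(1625476 - 392003))/3 = -4/3 + (1357115/1233473)/3 = -4/3 + (1357115*(1/1233473))/3 = -4/3 + (⅓)*(1357115/1233473) = -4/3 + 1357115/3700419 = -1192259/1233473 ≈ -0.96659)
(-1621008 + K) + 1558569 = (-1621008 - 1192259/1233473) + 1558569 = -1999470793043/1233473 + 1558569 = -77018012906/1233473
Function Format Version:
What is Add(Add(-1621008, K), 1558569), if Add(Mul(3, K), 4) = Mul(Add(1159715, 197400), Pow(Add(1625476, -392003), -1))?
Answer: Rational(-77018012906, 1233473) ≈ -62440.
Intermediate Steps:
K = Rational(-1192259, 1233473) (K = Add(Rational(-4, 3), Mul(Rational(1, 3), Mul(Add(1159715, 197400), Pow(Add(1625476, -392003), -1)))) = Add(Rational(-4, 3), Mul(Rational(1, 3), Mul(1357115, Pow(1233473, -1)))) = Add(Rational(-4, 3), Mul(Rational(1, 3), Mul(1357115, Rational(1, 1233473)))) = Add(Rational(-4, 3), Mul(Rational(1, 3), Rational(1357115, 1233473))) = Add(Rational(-4, 3), Rational(1357115, 3700419)) = Rational(-1192259, 1233473) ≈ -0.96659)
Add(Add(-1621008, K), 1558569) = Add(Add(-1621008, Rational(-1192259, 1233473)), 1558569) = Add(Rational(-1999470793043, 1233473), 1558569) = Rational(-77018012906, 1233473)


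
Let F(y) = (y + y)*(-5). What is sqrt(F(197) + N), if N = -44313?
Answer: I*sqrt(46283) ≈ 215.13*I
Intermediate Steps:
F(y) = -10*y (F(y) = (2*y)*(-5) = -10*y)
sqrt(F(197) + N) = sqrt(-10*197 - 44313) = sqrt(-1970 - 44313) = sqrt(-46283) = I*sqrt(46283)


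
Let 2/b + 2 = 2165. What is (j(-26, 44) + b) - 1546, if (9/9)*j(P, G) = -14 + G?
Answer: -3279106/2163 ≈ -1516.0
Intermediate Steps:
b = 2/2163 (b = 2/(-2 + 2165) = 2/2163 ≈ 0.00092464)
j(P, G) = -14 + G
(j(-26, 44) + b) - 1546 = ((-14 + 44) + 2/2163) - 1546 = (30 + 2/2163) - 1546 = 64892/2163 - 1546 = -3279106/2163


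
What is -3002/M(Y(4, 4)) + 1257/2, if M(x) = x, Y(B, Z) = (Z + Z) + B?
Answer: 1135/3 ≈ 378.33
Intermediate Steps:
Y(B, Z) = B + 2*Z (Y(B, Z) = 2*Z + B = B + 2*Z)
-3002/M(Y(4, 4)) + 1257/2 = -3002/(4 + 2*4) + 1257/2 = -3002/(4 + 8) + 1257*(½) = -3002/12 + 1257/2 = -3002*1/12 + 1257/2 = -1501/6 + 1257/2 = 1135/3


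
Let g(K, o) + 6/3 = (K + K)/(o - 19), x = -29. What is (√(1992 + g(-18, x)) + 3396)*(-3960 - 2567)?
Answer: -22165692 - 6527*√7963/2 ≈ -2.2457e+7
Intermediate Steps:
g(K, o) = -2 + 2*K/(-19 + o) (g(K, o) = -2 + (K + K)/(o - 19) = -2 + (2*K)/(-19 + o) = -2 + 2*K/(-19 + o))
(√(1992 + g(-18, x)) + 3396)*(-3960 - 2567) = (√(1992 + 2*(19 - 18 - 1*(-29))/(-19 - 29)) + 3396)*(-3960 - 2567) = (√(1992 + 2*(19 - 18 + 29)/(-48)) + 3396)*(-6527) = (√(1992 + 2*(-1/48)*30) + 3396)*(-6527) = (√(1992 - 5/4) + 3396)*(-6527) = (√(7963/4) + 3396)*(-6527) = (√7963/2 + 3396)*(-6527) = (3396 + √7963/2)*(-6527) = -22165692 - 6527*√7963/2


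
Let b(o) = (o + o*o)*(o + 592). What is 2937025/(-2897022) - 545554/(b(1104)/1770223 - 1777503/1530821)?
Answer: -110057241545843509237061/235037479901223486798 ≈ -468.25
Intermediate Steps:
b(o) = (592 + o)*(o + o²) (b(o) = (o + o²)*(592 + o) = (592 + o)*(o + o²))
2937025/(-2897022) - 545554/(b(1104)/1770223 - 1777503/1530821) = 2937025/(-2897022) - 545554/((1104*(592 + 1104² + 593*1104))/1770223 - 1777503/1530821) = 2937025*(-1/2897022) - 545554/((1104*(592 + 1218816 + 654672))*(1/1770223) - 1777503*1/1530821) = -2937025/2897022 - 545554/((1104*1874080)*(1/1770223) - 1777503/1530821) = -2937025/2897022 - 545554/(2068984320*(1/1770223) - 1777503/1530821) = -2937025/2897022 - 545554/(159152640/136171 - 1777503/1530821) = -2937025/2897022 - 545554/243392159156427/208453426391 = -2937025/2897022 - 545554*208453426391/243392159156427 = -2937025/2897022 - 113722600581315614/243392159156427 = -110057241545843509237061/235037479901223486798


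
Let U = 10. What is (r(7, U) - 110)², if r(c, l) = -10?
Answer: 14400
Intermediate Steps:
(r(7, U) - 110)² = (-10 - 110)² = (-120)² = 14400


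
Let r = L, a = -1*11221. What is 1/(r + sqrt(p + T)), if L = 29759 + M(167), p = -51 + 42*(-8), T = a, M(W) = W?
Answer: 14963/447788542 - I*sqrt(2902)/447788542 ≈ 3.3415e-5 - 1.203e-7*I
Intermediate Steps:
a = -11221
T = -11221
p = -387 (p = -51 - 336 = -387)
L = 29926 (L = 29759 + 167 = 29926)
r = 29926
1/(r + sqrt(p + T)) = 1/(29926 + sqrt(-387 - 11221)) = 1/(29926 + sqrt(-11608)) = 1/(29926 + 2*I*sqrt(2902))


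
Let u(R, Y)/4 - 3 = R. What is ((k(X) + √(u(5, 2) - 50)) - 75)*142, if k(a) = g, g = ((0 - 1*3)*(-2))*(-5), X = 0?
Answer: -14910 + 426*I*√2 ≈ -14910.0 + 602.46*I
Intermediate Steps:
u(R, Y) = 12 + 4*R
g = -30 (g = ((0 - 3)*(-2))*(-5) = -3*(-2)*(-5) = 6*(-5) = -30)
k(a) = -30
((k(X) + √(u(5, 2) - 50)) - 75)*142 = ((-30 + √((12 + 4*5) - 50)) - 75)*142 = ((-30 + √((12 + 20) - 50)) - 75)*142 = ((-30 + √(32 - 50)) - 75)*142 = ((-30 + √(-18)) - 75)*142 = ((-30 + 3*I*√2) - 75)*142 = (-105 + 3*I*√2)*142 = -14910 + 426*I*√2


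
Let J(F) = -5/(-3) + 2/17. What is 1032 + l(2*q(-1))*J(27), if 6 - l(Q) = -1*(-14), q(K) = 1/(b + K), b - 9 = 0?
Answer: 51904/51 ≈ 1017.7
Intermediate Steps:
b = 9 (b = 9 + 0 = 9)
q(K) = 1/(9 + K)
l(Q) = -8 (l(Q) = 6 - (-1)*(-14) = 6 - 1*14 = 6 - 14 = -8)
J(F) = 91/51 (J(F) = -5*(-⅓) + 2*(1/17) = 5/3 + 2/17 = 91/51)
1032 + l(2*q(-1))*J(27) = 1032 - 8*91/51 = 1032 - 728/51 = 51904/51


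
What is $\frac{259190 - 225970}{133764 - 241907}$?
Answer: $- \frac{33220}{108143} \approx -0.30719$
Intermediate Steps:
$\frac{259190 - 225970}{133764 - 241907} = \frac{33220}{133764 - 241907} = \frac{33220}{-108143} = 33220 \left(- \frac{1}{108143}\right) = - \frac{33220}{108143}$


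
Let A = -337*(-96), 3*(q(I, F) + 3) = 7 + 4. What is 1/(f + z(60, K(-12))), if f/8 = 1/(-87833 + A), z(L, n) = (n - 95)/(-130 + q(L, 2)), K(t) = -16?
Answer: 21526628/18472069 ≈ 1.1654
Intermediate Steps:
q(I, F) = ⅔ (q(I, F) = -3 + (7 + 4)/3 = -3 + (⅓)*11 = -3 + 11/3 = ⅔)
A = 32352
z(L, n) = 285/388 - 3*n/388 (z(L, n) = (n - 95)/(-130 + ⅔) = (-95 + n)/(-388/3) = (-95 + n)*(-3/388) = 285/388 - 3*n/388)
f = -8/55481 (f = 8/(-87833 + 32352) = 8/(-55481) = 8*(-1/55481) = -8/55481 ≈ -0.00014419)
1/(f + z(60, K(-12))) = 1/(-8/55481 + (285/388 - 3/388*(-16))) = 1/(-8/55481 + (285/388 + 12/97)) = 1/(-8/55481 + 333/388) = 1/(18472069/21526628) = 21526628/18472069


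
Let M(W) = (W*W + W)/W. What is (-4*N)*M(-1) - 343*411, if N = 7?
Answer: -140973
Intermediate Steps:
M(W) = (W + W²)/W (M(W) = (W² + W)/W = (W + W²)/W)
(-4*N)*M(-1) - 343*411 = (-4*7)*(1 - 1) - 343*411 = -28*0 - 140973 = 0 - 140973 = -140973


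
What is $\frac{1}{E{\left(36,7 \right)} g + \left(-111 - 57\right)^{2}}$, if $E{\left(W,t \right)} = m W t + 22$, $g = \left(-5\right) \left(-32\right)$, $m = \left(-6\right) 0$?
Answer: $\frac{1}{31744} \approx 3.1502 \cdot 10^{-5}$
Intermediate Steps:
$m = 0$
$g = 160$
$E{\left(W,t \right)} = 22$ ($E{\left(W,t \right)} = 0 W t + 22 = 0 t + 22 = 0 + 22 = 22$)
$\frac{1}{E{\left(36,7 \right)} g + \left(-111 - 57\right)^{2}} = \frac{1}{22 \cdot 160 + \left(-111 - 57\right)^{2}} = \frac{1}{3520 + \left(-168\right)^{2}} = \frac{1}{3520 + 28224} = \frac{1}{31744}$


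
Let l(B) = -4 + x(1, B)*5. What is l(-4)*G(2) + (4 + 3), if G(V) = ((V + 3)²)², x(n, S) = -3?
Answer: -11868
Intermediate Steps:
l(B) = -19 (l(B) = -4 - 3*5 = -4 - 15 = -19)
G(V) = (3 + V)⁴ (G(V) = ((3 + V)²)² = (3 + V)⁴)
l(-4)*G(2) + (4 + 3) = -19*(3 + 2)⁴ + (4 + 3) = -19*5⁴ + 7 = -19*625 + 7 = -11875 + 7 = -11868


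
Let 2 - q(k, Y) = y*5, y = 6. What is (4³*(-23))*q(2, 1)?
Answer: 41216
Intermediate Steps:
q(k, Y) = -28 (q(k, Y) = 2 - 6*5 = 2 - 1*30 = 2 - 30 = -28)
(4³*(-23))*q(2, 1) = (4³*(-23))*(-28) = (64*(-23))*(-28) = -1472*(-28) = 41216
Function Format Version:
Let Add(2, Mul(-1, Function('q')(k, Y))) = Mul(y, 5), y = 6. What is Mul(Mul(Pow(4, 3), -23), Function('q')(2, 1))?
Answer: 41216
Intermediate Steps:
Function('q')(k, Y) = -28 (Function('q')(k, Y) = Add(2, Mul(-1, Mul(6, 5))) = Add(2, Mul(-1, 30)) = Add(2, -30) = -28)
Mul(Mul(Pow(4, 3), -23), Function('q')(2, 1)) = Mul(Mul(Pow(4, 3), -23), -28) = Mul(Mul(64, -23), -28) = Mul(-1472, -28) = 41216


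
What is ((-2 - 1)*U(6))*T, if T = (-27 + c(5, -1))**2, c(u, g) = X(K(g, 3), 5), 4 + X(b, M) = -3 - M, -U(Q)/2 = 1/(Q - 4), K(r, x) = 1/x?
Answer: 4563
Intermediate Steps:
U(Q) = -2/(-4 + Q) (U(Q) = -2/(Q - 4) = -2/(-4 + Q))
X(b, M) = -7 - M (X(b, M) = -4 + (-3 - M) = -7 - M)
c(u, g) = -12 (c(u, g) = -7 - 1*5 = -7 - 5 = -12)
T = 1521 (T = (-27 - 12)**2 = (-39)**2 = 1521)
((-2 - 1)*U(6))*T = ((-2 - 1)*(-2/(-4 + 6)))*1521 = -(-6)/2*1521 = -3*(-1)*1521 = 3*1521 = 4563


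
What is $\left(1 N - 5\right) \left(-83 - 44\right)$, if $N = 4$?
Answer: $127$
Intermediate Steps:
$\left(1 N - 5\right) \left(-83 - 44\right) = \left(1 \cdot 4 - 5\right) \left(-83 - 44\right) = \left(4 - 5\right) \left(-127\right) = \left(-1\right) \left(-127\right) = 127$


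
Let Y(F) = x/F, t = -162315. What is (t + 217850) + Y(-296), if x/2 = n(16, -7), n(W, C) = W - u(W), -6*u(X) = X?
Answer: 6164371/111 ≈ 55535.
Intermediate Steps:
u(X) = -X/6
n(W, C) = 7*W/6 (n(W, C) = W - (-1)*W/6 = W + W/6 = 7*W/6)
x = 112/3 (x = 2*((7/6)*16) = 2*(56/3) = 112/3 ≈ 37.333)
Y(F) = 112/(3*F)
(t + 217850) + Y(-296) = (-162315 + 217850) + (112/3)/(-296) = 55535 + (112/3)*(-1/296) = 55535 - 14/111 = 6164371/111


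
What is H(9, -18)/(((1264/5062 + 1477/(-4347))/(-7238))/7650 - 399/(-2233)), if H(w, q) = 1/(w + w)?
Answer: 140213313320850/450968215601401 ≈ 0.31092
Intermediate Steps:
H(w, q) = 1/(2*w)
H(9, -18)/(((1264/5062 + 1477/(-4347))/(-7238))/7650 - 399/(-2233)) = ((½)/9)/(((1264/5062 + 1477/(-4347))/(-7238))/7650 - 399/(-2233)) = ((½)*(⅑))/(((1264*(1/5062) + 1477*(-1/4347))*(-1/7238))*(1/7650) - 399*(-1/2233)) = 1/(18*(((632/2531 - 211/621)*(-1/7238))*(1/7650) + 57/319)) = 1/(18*(-141569/1571751*(-1/7238)*(1/7650) + 57/319)) = 1/(18*((141569/11376333738)*(1/7650) + 57/319)) = 1/(18*(141569/87028953095700 + 57/319)) = 1/(18*(450968215601401/2523839639775300)) = (1/18)*(2523839639775300/450968215601401) = 140213313320850/450968215601401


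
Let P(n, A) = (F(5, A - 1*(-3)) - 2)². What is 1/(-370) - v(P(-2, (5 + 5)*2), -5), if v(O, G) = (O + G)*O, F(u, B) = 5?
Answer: -13321/370 ≈ -36.003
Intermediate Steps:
P(n, A) = 9 (P(n, A) = (5 - 2)² = 3² = 9)
v(O, G) = O*(G + O) (v(O, G) = (G + O)*O = O*(G + O))
1/(-370) - v(P(-2, (5 + 5)*2), -5) = 1/(-370) - 9*(-5 + 9) = -1/370 - 9*4 = -1/370 - 1*36 = -1/370 - 36 = -13321/370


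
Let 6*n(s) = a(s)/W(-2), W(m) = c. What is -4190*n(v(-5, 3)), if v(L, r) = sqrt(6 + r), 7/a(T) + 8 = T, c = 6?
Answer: 2933/18 ≈ 162.94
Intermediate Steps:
W(m) = 6
a(T) = 7/(-8 + T)
n(s) = 7/(36*(-8 + s)) (n(s) = ((7/(-8 + s))/6)/6 = ((7/(-8 + s))*(1/6))/6 = (7/(6*(-8 + s)))/6 = 7/(36*(-8 + s)))
-4190*n(v(-5, 3)) = -14665/(18*(-8 + sqrt(6 + 3))) = -14665/(18*(-8 + sqrt(9))) = -14665/(18*(-8 + 3)) = -14665/(18*(-5)) = -14665*(-1)/(18*5) = -4190*(-7/180) = 2933/18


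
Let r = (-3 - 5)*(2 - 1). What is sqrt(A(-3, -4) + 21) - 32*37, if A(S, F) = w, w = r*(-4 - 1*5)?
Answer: -1184 + sqrt(93) ≈ -1174.4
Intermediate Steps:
r = -8 (r = -8*1 = -8)
w = 72 (w = -8*(-4 - 1*5) = -8*(-4 - 5) = -8*(-9) = 72)
A(S, F) = 72
sqrt(A(-3, -4) + 21) - 32*37 = sqrt(72 + 21) - 32*37 = sqrt(93) - 1184 = -1184 + sqrt(93)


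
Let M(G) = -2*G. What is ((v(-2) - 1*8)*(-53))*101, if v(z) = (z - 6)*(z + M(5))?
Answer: -471064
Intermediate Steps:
v(z) = (-10 + z)*(-6 + z) (v(z) = (z - 6)*(z - 2*5) = (-6 + z)*(z - 10) = (-6 + z)*(-10 + z) = (-10 + z)*(-6 + z))
((v(-2) - 1*8)*(-53))*101 = (((60 + (-2)**2 - 16*(-2)) - 1*8)*(-53))*101 = (((60 + 4 + 32) - 8)*(-53))*101 = ((96 - 8)*(-53))*101 = (88*(-53))*101 = -4664*101 = -471064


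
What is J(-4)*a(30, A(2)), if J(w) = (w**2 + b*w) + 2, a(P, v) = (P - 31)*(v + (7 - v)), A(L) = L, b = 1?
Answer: -98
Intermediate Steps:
a(P, v) = -217 + 7*P (a(P, v) = (-31 + P)*7 = -217 + 7*P)
J(w) = 2 + w + w**2 (J(w) = (w**2 + 1*w) + 2 = (w**2 + w) + 2 = (w + w**2) + 2 = 2 + w + w**2)
J(-4)*a(30, A(2)) = (2 - 4 + (-4)**2)*(-217 + 7*30) = (2 - 4 + 16)*(-217 + 210) = 14*(-7) = -98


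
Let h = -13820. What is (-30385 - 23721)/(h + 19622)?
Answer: -27053/2901 ≈ -9.3254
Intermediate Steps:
(-30385 - 23721)/(h + 19622) = (-30385 - 23721)/(-13820 + 19622) = -54106/5802 = -54106*1/5802 = -27053/2901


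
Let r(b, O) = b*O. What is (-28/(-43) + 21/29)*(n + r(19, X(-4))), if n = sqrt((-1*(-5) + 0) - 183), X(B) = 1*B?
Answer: -130340/1247 + 1715*I*sqrt(178)/1247 ≈ -104.52 + 18.349*I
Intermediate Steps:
X(B) = B
r(b, O) = O*b
n = I*sqrt(178) (n = sqrt((5 + 0) - 183) = sqrt(5 - 183) = sqrt(-178) = I*sqrt(178) ≈ 13.342*I)
(-28/(-43) + 21/29)*(n + r(19, X(-4))) = (-28/(-43) + 21/29)*(I*sqrt(178) - 4*19) = (-28*(-1/43) + 21*(1/29))*(I*sqrt(178) - 76) = (28/43 + 21/29)*(-76 + I*sqrt(178)) = 1715*(-76 + I*sqrt(178))/1247 = -130340/1247 + 1715*I*sqrt(178)/1247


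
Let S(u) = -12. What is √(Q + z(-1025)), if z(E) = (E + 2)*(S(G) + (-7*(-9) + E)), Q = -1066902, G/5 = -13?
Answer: 10*I*√705 ≈ 265.52*I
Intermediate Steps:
G = -65 (G = 5*(-13) = -65)
z(E) = (2 + E)*(51 + E) (z(E) = (E + 2)*(-12 + (-7*(-9) + E)) = (2 + E)*(-12 + (63 + E)) = (2 + E)*(51 + E))
√(Q + z(-1025)) = √(-1066902 + (102 + (-1025)² + 53*(-1025))) = √(-1066902 + (102 + 1050625 - 54325)) = √(-1066902 + 996402) = √(-70500) = 10*I*√705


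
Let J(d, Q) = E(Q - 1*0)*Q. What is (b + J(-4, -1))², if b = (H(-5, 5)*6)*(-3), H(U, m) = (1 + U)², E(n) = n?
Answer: 82369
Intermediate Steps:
J(d, Q) = Q² (J(d, Q) = (Q - 1*0)*Q = (Q + 0)*Q = Q*Q = Q²)
b = -288 (b = ((1 - 5)²*6)*(-3) = ((-4)²*6)*(-3) = (16*6)*(-3) = 96*(-3) = -288)
(b + J(-4, -1))² = (-288 + (-1)²)² = (-288 + 1)² = (-287)² = 82369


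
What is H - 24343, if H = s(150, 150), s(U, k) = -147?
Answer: -24490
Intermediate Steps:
H = -147
H - 24343 = -147 - 24343 = -24490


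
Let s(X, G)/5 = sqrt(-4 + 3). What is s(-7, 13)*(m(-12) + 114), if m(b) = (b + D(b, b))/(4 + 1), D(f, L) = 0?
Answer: 558*I ≈ 558.0*I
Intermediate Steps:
s(X, G) = 5*I (s(X, G) = 5*sqrt(-4 + 3) = 5*sqrt(-1) = 5*I)
m(b) = b/5 (m(b) = (b + 0)/(4 + 1) = b/5)
s(-7, 13)*(m(-12) + 114) = (5*I)*((1/5)*(-12) + 114) = (5*I)*(-12/5 + 114) = (5*I)*(558/5) = 558*I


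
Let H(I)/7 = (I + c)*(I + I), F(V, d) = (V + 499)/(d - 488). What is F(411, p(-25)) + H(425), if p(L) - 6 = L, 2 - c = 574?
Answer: -34111420/39 ≈ -8.7465e+5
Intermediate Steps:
c = -572 (c = 2 - 1*574 = 2 - 574 = -572)
p(L) = 6 + L
F(V, d) = (499 + V)/(-488 + d)
H(I) = 14*I*(-572 + I) (H(I) = 7*((I - 572)*(I + I)) = 7*((-572 + I)*(2*I)) = 7*(2*I*(-572 + I)) = 14*I*(-572 + I))
F(411, p(-25)) + H(425) = (499 + 411)/(-488 + (6 - 25)) + 14*425*(-572 + 425) = 910/(-488 - 19) + 14*425*(-147) = 910/(-507) - 874650 = -1/507*910 - 874650 = -70/39 - 874650 = -34111420/39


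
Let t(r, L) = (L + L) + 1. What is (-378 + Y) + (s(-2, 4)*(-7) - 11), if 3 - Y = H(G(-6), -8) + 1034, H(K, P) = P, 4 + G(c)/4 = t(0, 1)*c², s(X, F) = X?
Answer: -1398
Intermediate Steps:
t(r, L) = 1 + 2*L (t(r, L) = 2*L + 1 = 1 + 2*L)
G(c) = -16 + 12*c² (G(c) = -16 + 4*((1 + 2*1)*c²) = -16 + 4*((1 + 2)*c²) = -16 + 4*(3*c²) = -16 + 12*c²)
Y = -1023 (Y = 3 - (-8 + 1034) = 3 - 1*1026 = 3 - 1026 = -1023)
(-378 + Y) + (s(-2, 4)*(-7) - 11) = (-378 - 1023) + (-2*(-7) - 11) = -1401 + (14 - 11) = -1401 + 3 = -1398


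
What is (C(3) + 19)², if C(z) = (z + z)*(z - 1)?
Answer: 961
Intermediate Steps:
C(z) = 2*z*(-1 + z) (C(z) = (2*z)*(-1 + z) = 2*z*(-1 + z))
(C(3) + 19)² = (2*3*(-1 + 3) + 19)² = (2*3*2 + 19)² = (12 + 19)² = 31² = 961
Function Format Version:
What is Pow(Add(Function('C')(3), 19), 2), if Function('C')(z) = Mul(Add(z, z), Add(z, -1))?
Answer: 961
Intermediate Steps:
Function('C')(z) = Mul(2, z, Add(-1, z)) (Function('C')(z) = Mul(Mul(2, z), Add(-1, z)) = Mul(2, z, Add(-1, z)))
Pow(Add(Function('C')(3), 19), 2) = Pow(Add(Mul(2, 3, Add(-1, 3)), 19), 2) = Pow(Add(Mul(2, 3, 2), 19), 2) = Pow(Add(12, 19), 2) = Pow(31, 2) = 961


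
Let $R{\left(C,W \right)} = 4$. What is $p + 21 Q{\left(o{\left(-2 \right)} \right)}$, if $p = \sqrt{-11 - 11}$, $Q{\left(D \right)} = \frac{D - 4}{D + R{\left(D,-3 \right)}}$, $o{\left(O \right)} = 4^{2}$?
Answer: $\frac{63}{5} + i \sqrt{22} \approx 12.6 + 4.6904 i$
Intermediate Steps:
$o{\left(O \right)} = 16$
$Q{\left(D \right)} = \frac{-4 + D}{4 + D}$ ($Q{\left(D \right)} = \frac{D - 4}{D + 4} = \frac{-4 + D}{4 + D}$)
$p = i \sqrt{22}$ ($p = \sqrt{-22} = i \sqrt{22} \approx 4.6904 i$)
$p + 21 Q{\left(o{\left(-2 \right)} \right)} = i \sqrt{22} + 21 \frac{-4 + 16}{4 + 16} = i \sqrt{22} + 21 \cdot \frac{1}{20} \cdot 12 = i \sqrt{22} + 21 \cdot \frac{3}{5} = i \sqrt{22} + \frac{63}{5} = \frac{63}{5} + i \sqrt{22}$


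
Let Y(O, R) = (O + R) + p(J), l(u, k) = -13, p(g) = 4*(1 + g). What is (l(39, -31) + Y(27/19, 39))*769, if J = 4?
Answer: 692869/19 ≈ 36467.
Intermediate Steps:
p(g) = 4 + 4*g
Y(O, R) = 20 + O + R (Y(O, R) = (O + R) + (4 + 4*4) = (O + R) + (4 + 16) = (O + R) + 20 = 20 + O + R)
(l(39, -31) + Y(27/19, 39))*769 = (-13 + (20 + 27/19 + 39))*769 = (-13 + 1148/19)*769 = (901/19)*769 = 692869/19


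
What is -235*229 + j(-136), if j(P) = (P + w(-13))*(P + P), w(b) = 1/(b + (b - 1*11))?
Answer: -622179/37 ≈ -16816.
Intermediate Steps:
w(b) = 1/(-11 + 2*b) (w(b) = 1/(b + (b - 11)) = 1/(b + (-11 + b)) = 1/(-11 + 2*b))
j(P) = 2*P*(-1/37 + P) (j(P) = (P + 1/(-11 + 2*(-13)))*(P + P) = (P + 1/(-11 - 26))*(2*P) = (P + 1/(-37))*(2*P) = (P - 1/37)*(2*P) = (-1/37 + P)*(2*P) = 2*P*(-1/37 + P))
-235*229 + j(-136) = -235*229 + (2/37)*(-136)*(-1 + 37*(-136)) = -53815 + (2/37)*(-136)*(-1 - 5032) = -53815 + (2/37)*(-136)*(-5033) = -53815 + 1368976/37 = -622179/37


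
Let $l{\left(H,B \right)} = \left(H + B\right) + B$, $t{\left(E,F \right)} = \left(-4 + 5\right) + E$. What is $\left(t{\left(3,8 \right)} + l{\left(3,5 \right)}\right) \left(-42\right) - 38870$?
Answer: $-39584$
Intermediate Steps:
$t{\left(E,F \right)} = 1 + E$
$l{\left(H,B \right)} = H + 2 B$ ($l{\left(H,B \right)} = \left(B + H\right) + B = H + 2 B$)
$\left(t{\left(3,8 \right)} + l{\left(3,5 \right)}\right) \left(-42\right) - 38870 = \left(\left(1 + 3\right) + \left(3 + 2 \cdot 5\right)\right) \left(-42\right) - 38870 = \left(4 + \left(3 + 10\right)\right) \left(-42\right) - 38870 = \left(4 + 13\right) \left(-42\right) - 38870 = 17 \left(-42\right) - 38870 = -714 - 38870 = -39584$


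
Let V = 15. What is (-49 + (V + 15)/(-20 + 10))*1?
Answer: -52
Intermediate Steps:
(-49 + (V + 15)/(-20 + 10))*1 = (-49 + (15 + 15)/(-20 + 10))*1 = (-49 + 30/(-10))*1 = (-49 + 30*(-⅒))*1 = (-49 - 3)*1 = -52*1 = -52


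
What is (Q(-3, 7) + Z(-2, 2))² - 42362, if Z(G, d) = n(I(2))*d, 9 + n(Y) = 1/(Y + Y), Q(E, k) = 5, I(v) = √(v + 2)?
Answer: -168823/4 ≈ -42206.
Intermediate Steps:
I(v) = √(2 + v)
n(Y) = -9 + 1/(2*Y) (n(Y) = -9 + 1/(Y + Y) = -9 + 1/(2*Y))
Z(G, d) = -35*d/4 (Z(G, d) = (-9 + 1/(2*(√(2 + 2))))*d = (-9 + 1/(2*(√4)))*d = (-9 + (½)/2)*d = (-9 + (½)*(½))*d = (-9 + ¼)*d = -35*d/4)
(Q(-3, 7) + Z(-2, 2))² - 42362 = (5 - 35/4*2)² - 42362 = (5 - 35/2)² - 42362 = (-25/2)² - 42362 = 625/4 - 42362 = -168823/4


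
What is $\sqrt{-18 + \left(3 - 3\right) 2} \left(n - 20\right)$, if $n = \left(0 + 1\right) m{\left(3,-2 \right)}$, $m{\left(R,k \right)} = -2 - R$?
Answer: $- 75 i \sqrt{2} \approx - 106.07 i$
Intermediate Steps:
$n = -5$ ($n = \left(0 + 1\right) \left(-2 - 3\right) = 1 \left(-2 - 3\right) = 1 \left(-5\right) = -5$)
$\sqrt{-18 + \left(3 - 3\right) 2} \left(n - 20\right) = \sqrt{-18 + \left(3 - 3\right) 2} \left(-5 - 20\right) = \sqrt{-18 + 0 \cdot 2} \left(-25\right) = \sqrt{-18 + 0} \left(-25\right) = \sqrt{-18} \left(-25\right) = 3 i \sqrt{2} \left(-25\right) = - 75 i \sqrt{2}$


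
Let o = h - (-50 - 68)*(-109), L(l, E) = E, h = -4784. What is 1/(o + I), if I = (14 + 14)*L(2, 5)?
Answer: -1/17506 ≈ -5.7123e-5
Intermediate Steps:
I = 140 (I = (14 + 14)*5 = 28*5 = 140)
o = -17646 (o = -4784 - (-50 - 68)*(-109) = -4784 - (-118)*(-109) = -4784 - 1*12862 = -4784 - 12862 = -17646)
1/(o + I) = 1/(-17646 + 140) = 1/(-17506) = -1/17506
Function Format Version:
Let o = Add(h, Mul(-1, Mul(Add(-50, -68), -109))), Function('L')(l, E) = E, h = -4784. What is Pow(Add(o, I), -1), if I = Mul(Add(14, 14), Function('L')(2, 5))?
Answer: Rational(-1, 17506) ≈ -5.7123e-5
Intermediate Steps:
I = 140 (I = Mul(Add(14, 14), 5) = Mul(28, 5) = 140)
o = -17646 (o = Add(-4784, Mul(-1, Mul(Add(-50, -68), -109))) = Add(-4784, Mul(-1, Mul(-118, -109))) = Add(-4784, Mul(-1, 12862)) = Add(-4784, -12862) = -17646)
Pow(Add(o, I), -1) = Pow(Add(-17646, 140), -1) = Pow(-17506, -1) = Rational(-1, 17506)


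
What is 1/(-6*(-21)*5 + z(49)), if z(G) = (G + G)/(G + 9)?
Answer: 29/18319 ≈ 0.0015831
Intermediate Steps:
z(G) = 2*G/(9 + G) (z(G) = (2*G)/(9 + G) = 2*G/(9 + G))
1/(-6*(-21)*5 + z(49)) = 1/(-6*(-21)*5 + 2*49/(9 + 49)) = 1/(126*5 + 2*49/58) = 1/(630 + 2*49*(1/58)) = 1/(630 + 49/29) = 1/(18319/29) = 29/18319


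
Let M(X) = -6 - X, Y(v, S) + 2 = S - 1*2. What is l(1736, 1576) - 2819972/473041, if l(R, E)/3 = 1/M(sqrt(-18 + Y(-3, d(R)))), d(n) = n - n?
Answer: (-2819972*sqrt(22) + 18338955*I)/(473041*(sqrt(22) - 6*I)) ≈ -6.2717 + 0.24261*I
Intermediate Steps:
d(n) = 0
Y(v, S) = -4 + S (Y(v, S) = -2 + (S - 1*2) = -2 + (S - 2) = -2 + (-2 + S) = -4 + S)
l(R, E) = 3/(-6 - I*sqrt(22)) (l(R, E) = 3/(-6 - sqrt(-18 + (-4 + 0))) = 3/(-6 - sqrt(-18 - 4)) = 3/(-6 - sqrt(-22)) = 3/(-6 - I*sqrt(22)))
l(1736, 1576) - 2819972/473041 = (-9/29 + 3*I*sqrt(22)/58) - 2819972/473041 = -86036557/13718189 + 3*I*sqrt(22)/58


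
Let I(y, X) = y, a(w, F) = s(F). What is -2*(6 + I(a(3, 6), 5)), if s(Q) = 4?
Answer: -20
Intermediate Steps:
a(w, F) = 4
-2*(6 + I(a(3, 6), 5)) = -2*(6 + 4) = -2*10 = -20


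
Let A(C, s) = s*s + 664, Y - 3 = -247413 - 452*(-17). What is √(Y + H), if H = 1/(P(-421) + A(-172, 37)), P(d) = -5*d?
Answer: I*√4104838841806/4138 ≈ 489.62*I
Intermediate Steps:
Y = -239726 (Y = 3 + (-247413 - 452*(-17)) = 3 + (-247413 + 7684) = 3 - 239729 = -239726)
A(C, s) = 664 + s² (A(C, s) = s² + 664 = 664 + s²)
H = 1/4138 (H = 1/(-5*(-421) + (664 + 37²)) = 1/(2105 + (664 + 1369)) = 1/(2105 + 2033) = 1/4138 ≈ 0.00024166)
√(Y + H) = √(-239726 + 1/4138) = √(-991986187/4138) = I*√4104838841806/4138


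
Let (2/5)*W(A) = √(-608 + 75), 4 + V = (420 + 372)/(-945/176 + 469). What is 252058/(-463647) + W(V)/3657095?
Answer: -252058/463647 + I*√533/1462838 ≈ -0.54364 + 1.5782e-5*I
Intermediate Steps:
V = -187004/81599 (V = -4 + (420 + 372)/(-945/176 + 469) = -4 + 792/(-945*1/176 + 469) = -4 + 792/(-945/176 + 469) = -4 + 792/(81599/176) = -4 + 792*(176/81599) = -4 + 139392/81599 = -187004/81599 ≈ -2.2917)
W(A) = 5*I*√533/2 (W(A) = 5*√(-608 + 75)/2 = 5*√(-533)/2 = 5*(I*√533)/2 = 5*I*√533/2)
252058/(-463647) + W(V)/3657095 = 252058/(-463647) + (5*I*√533/2)/3657095 = 252058*(-1/463647) + (5*I*√533/2)*(1/3657095) = -252058/463647 + I*√533/1462838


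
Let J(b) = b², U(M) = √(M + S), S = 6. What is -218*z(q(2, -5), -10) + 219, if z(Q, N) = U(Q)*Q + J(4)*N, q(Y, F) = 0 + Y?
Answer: 35099 - 872*√2 ≈ 33866.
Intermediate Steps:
q(Y, F) = Y
U(M) = √(6 + M) (U(M) = √(M + 6) = √(6 + M))
z(Q, N) = 16*N + Q*√(6 + Q) (z(Q, N) = √(6 + Q)*Q + 4²*N = Q*√(6 + Q) + 16*N = 16*N + Q*√(6 + Q))
-218*z(q(2, -5), -10) + 219 = -218*(16*(-10) + 2*√(6 + 2)) + 219 = -218*(-160 + 2*√8) + 219 = -218*(-160 + 2*(2*√2)) + 219 = -218*(-160 + 4*√2) + 219 = (34880 - 872*√2) + 219 = 35099 - 872*√2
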